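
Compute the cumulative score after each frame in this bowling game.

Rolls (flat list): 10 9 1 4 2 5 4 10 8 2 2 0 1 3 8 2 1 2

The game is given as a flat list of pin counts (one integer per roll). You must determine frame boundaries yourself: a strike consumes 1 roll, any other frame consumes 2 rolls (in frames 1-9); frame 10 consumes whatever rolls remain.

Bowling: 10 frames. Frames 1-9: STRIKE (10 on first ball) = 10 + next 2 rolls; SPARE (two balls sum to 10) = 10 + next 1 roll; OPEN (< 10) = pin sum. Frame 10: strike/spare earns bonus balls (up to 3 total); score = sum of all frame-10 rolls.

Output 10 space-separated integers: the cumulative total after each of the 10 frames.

Frame 1: STRIKE. 10 + next two rolls (9+1) = 20. Cumulative: 20
Frame 2: SPARE (9+1=10). 10 + next roll (4) = 14. Cumulative: 34
Frame 3: OPEN (4+2=6). Cumulative: 40
Frame 4: OPEN (5+4=9). Cumulative: 49
Frame 5: STRIKE. 10 + next two rolls (8+2) = 20. Cumulative: 69
Frame 6: SPARE (8+2=10). 10 + next roll (2) = 12. Cumulative: 81
Frame 7: OPEN (2+0=2). Cumulative: 83
Frame 8: OPEN (1+3=4). Cumulative: 87
Frame 9: SPARE (8+2=10). 10 + next roll (1) = 11. Cumulative: 98
Frame 10: OPEN. Sum of all frame-10 rolls (1+2) = 3. Cumulative: 101

Answer: 20 34 40 49 69 81 83 87 98 101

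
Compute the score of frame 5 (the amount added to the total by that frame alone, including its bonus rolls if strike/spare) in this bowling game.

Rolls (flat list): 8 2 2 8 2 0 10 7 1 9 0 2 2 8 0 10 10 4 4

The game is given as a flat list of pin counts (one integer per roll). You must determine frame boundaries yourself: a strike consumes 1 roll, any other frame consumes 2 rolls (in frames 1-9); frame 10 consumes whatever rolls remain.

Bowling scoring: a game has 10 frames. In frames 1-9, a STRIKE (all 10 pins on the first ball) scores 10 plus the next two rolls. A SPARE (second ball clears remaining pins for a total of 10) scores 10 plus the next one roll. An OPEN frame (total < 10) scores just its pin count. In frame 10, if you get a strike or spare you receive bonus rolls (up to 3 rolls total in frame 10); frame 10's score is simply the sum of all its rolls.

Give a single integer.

Answer: 8

Derivation:
Frame 1: SPARE (8+2=10). 10 + next roll (2) = 12. Cumulative: 12
Frame 2: SPARE (2+8=10). 10 + next roll (2) = 12. Cumulative: 24
Frame 3: OPEN (2+0=2). Cumulative: 26
Frame 4: STRIKE. 10 + next two rolls (7+1) = 18. Cumulative: 44
Frame 5: OPEN (7+1=8). Cumulative: 52
Frame 6: OPEN (9+0=9). Cumulative: 61
Frame 7: OPEN (2+2=4). Cumulative: 65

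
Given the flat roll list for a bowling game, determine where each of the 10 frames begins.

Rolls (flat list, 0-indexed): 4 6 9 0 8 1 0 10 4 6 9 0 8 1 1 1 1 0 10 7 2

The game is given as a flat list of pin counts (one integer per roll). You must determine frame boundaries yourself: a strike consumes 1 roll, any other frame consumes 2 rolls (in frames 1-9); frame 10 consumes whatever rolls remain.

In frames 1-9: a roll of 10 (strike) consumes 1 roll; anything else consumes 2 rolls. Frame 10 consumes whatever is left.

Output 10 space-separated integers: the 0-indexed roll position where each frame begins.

Answer: 0 2 4 6 8 10 12 14 16 18

Derivation:
Frame 1 starts at roll index 0: rolls=4,6 (sum=10), consumes 2 rolls
Frame 2 starts at roll index 2: rolls=9,0 (sum=9), consumes 2 rolls
Frame 3 starts at roll index 4: rolls=8,1 (sum=9), consumes 2 rolls
Frame 4 starts at roll index 6: rolls=0,10 (sum=10), consumes 2 rolls
Frame 5 starts at roll index 8: rolls=4,6 (sum=10), consumes 2 rolls
Frame 6 starts at roll index 10: rolls=9,0 (sum=9), consumes 2 rolls
Frame 7 starts at roll index 12: rolls=8,1 (sum=9), consumes 2 rolls
Frame 8 starts at roll index 14: rolls=1,1 (sum=2), consumes 2 rolls
Frame 9 starts at roll index 16: rolls=1,0 (sum=1), consumes 2 rolls
Frame 10 starts at roll index 18: 3 remaining rolls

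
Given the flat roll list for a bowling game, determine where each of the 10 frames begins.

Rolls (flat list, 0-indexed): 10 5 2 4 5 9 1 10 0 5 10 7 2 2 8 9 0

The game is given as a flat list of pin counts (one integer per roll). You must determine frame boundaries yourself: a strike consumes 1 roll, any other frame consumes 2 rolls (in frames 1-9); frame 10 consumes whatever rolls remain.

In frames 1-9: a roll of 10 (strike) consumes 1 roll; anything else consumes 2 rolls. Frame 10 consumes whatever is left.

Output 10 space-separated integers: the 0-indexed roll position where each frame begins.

Answer: 0 1 3 5 7 8 10 11 13 15

Derivation:
Frame 1 starts at roll index 0: roll=10 (strike), consumes 1 roll
Frame 2 starts at roll index 1: rolls=5,2 (sum=7), consumes 2 rolls
Frame 3 starts at roll index 3: rolls=4,5 (sum=9), consumes 2 rolls
Frame 4 starts at roll index 5: rolls=9,1 (sum=10), consumes 2 rolls
Frame 5 starts at roll index 7: roll=10 (strike), consumes 1 roll
Frame 6 starts at roll index 8: rolls=0,5 (sum=5), consumes 2 rolls
Frame 7 starts at roll index 10: roll=10 (strike), consumes 1 roll
Frame 8 starts at roll index 11: rolls=7,2 (sum=9), consumes 2 rolls
Frame 9 starts at roll index 13: rolls=2,8 (sum=10), consumes 2 rolls
Frame 10 starts at roll index 15: 2 remaining rolls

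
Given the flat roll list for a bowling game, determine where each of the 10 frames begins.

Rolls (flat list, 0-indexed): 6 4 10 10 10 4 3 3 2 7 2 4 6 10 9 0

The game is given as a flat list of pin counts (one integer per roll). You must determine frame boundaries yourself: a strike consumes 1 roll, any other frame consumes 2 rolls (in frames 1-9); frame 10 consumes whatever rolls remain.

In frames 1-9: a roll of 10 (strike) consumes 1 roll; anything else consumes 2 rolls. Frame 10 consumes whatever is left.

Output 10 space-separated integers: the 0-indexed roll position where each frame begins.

Answer: 0 2 3 4 5 7 9 11 13 14

Derivation:
Frame 1 starts at roll index 0: rolls=6,4 (sum=10), consumes 2 rolls
Frame 2 starts at roll index 2: roll=10 (strike), consumes 1 roll
Frame 3 starts at roll index 3: roll=10 (strike), consumes 1 roll
Frame 4 starts at roll index 4: roll=10 (strike), consumes 1 roll
Frame 5 starts at roll index 5: rolls=4,3 (sum=7), consumes 2 rolls
Frame 6 starts at roll index 7: rolls=3,2 (sum=5), consumes 2 rolls
Frame 7 starts at roll index 9: rolls=7,2 (sum=9), consumes 2 rolls
Frame 8 starts at roll index 11: rolls=4,6 (sum=10), consumes 2 rolls
Frame 9 starts at roll index 13: roll=10 (strike), consumes 1 roll
Frame 10 starts at roll index 14: 2 remaining rolls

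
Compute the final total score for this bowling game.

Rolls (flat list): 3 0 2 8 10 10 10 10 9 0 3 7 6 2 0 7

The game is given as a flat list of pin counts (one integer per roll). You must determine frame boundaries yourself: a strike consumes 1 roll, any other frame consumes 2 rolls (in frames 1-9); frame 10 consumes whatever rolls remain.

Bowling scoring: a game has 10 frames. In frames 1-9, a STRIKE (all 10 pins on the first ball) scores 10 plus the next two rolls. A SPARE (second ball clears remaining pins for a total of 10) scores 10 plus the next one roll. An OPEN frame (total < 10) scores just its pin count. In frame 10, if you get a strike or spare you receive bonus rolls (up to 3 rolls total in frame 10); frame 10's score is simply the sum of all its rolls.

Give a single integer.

Answer: 171

Derivation:
Frame 1: OPEN (3+0=3). Cumulative: 3
Frame 2: SPARE (2+8=10). 10 + next roll (10) = 20. Cumulative: 23
Frame 3: STRIKE. 10 + next two rolls (10+10) = 30. Cumulative: 53
Frame 4: STRIKE. 10 + next two rolls (10+10) = 30. Cumulative: 83
Frame 5: STRIKE. 10 + next two rolls (10+9) = 29. Cumulative: 112
Frame 6: STRIKE. 10 + next two rolls (9+0) = 19. Cumulative: 131
Frame 7: OPEN (9+0=9). Cumulative: 140
Frame 8: SPARE (3+7=10). 10 + next roll (6) = 16. Cumulative: 156
Frame 9: OPEN (6+2=8). Cumulative: 164
Frame 10: OPEN. Sum of all frame-10 rolls (0+7) = 7. Cumulative: 171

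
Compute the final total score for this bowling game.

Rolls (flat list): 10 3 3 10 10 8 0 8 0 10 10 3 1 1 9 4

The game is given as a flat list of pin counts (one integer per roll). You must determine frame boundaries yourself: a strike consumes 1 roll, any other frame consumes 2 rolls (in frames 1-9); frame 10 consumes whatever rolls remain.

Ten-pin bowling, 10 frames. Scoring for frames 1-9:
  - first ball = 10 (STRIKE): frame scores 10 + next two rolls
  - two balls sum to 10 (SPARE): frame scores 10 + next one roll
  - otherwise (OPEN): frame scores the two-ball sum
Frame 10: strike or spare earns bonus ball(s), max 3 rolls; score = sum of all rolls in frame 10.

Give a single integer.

Frame 1: STRIKE. 10 + next two rolls (3+3) = 16. Cumulative: 16
Frame 2: OPEN (3+3=6). Cumulative: 22
Frame 3: STRIKE. 10 + next two rolls (10+8) = 28. Cumulative: 50
Frame 4: STRIKE. 10 + next two rolls (8+0) = 18. Cumulative: 68
Frame 5: OPEN (8+0=8). Cumulative: 76
Frame 6: OPEN (8+0=8). Cumulative: 84
Frame 7: STRIKE. 10 + next two rolls (10+3) = 23. Cumulative: 107
Frame 8: STRIKE. 10 + next two rolls (3+1) = 14. Cumulative: 121
Frame 9: OPEN (3+1=4). Cumulative: 125
Frame 10: SPARE. Sum of all frame-10 rolls (1+9+4) = 14. Cumulative: 139

Answer: 139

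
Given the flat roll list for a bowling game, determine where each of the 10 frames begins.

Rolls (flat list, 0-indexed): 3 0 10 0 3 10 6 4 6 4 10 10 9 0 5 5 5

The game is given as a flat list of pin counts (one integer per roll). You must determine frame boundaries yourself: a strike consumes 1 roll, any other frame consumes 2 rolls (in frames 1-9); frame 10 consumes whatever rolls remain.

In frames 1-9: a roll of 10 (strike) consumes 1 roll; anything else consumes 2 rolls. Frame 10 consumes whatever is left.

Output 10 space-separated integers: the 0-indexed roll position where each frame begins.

Frame 1 starts at roll index 0: rolls=3,0 (sum=3), consumes 2 rolls
Frame 2 starts at roll index 2: roll=10 (strike), consumes 1 roll
Frame 3 starts at roll index 3: rolls=0,3 (sum=3), consumes 2 rolls
Frame 4 starts at roll index 5: roll=10 (strike), consumes 1 roll
Frame 5 starts at roll index 6: rolls=6,4 (sum=10), consumes 2 rolls
Frame 6 starts at roll index 8: rolls=6,4 (sum=10), consumes 2 rolls
Frame 7 starts at roll index 10: roll=10 (strike), consumes 1 roll
Frame 8 starts at roll index 11: roll=10 (strike), consumes 1 roll
Frame 9 starts at roll index 12: rolls=9,0 (sum=9), consumes 2 rolls
Frame 10 starts at roll index 14: 3 remaining rolls

Answer: 0 2 3 5 6 8 10 11 12 14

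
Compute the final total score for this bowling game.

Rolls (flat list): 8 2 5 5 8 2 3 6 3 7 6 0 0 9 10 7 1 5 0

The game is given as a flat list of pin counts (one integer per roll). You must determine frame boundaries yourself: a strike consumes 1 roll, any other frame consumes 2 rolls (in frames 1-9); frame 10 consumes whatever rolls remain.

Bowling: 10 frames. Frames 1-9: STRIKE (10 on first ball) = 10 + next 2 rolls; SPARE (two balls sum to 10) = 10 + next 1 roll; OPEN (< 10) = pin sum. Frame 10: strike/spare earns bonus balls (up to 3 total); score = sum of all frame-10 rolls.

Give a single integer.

Answer: 117

Derivation:
Frame 1: SPARE (8+2=10). 10 + next roll (5) = 15. Cumulative: 15
Frame 2: SPARE (5+5=10). 10 + next roll (8) = 18. Cumulative: 33
Frame 3: SPARE (8+2=10). 10 + next roll (3) = 13. Cumulative: 46
Frame 4: OPEN (3+6=9). Cumulative: 55
Frame 5: SPARE (3+7=10). 10 + next roll (6) = 16. Cumulative: 71
Frame 6: OPEN (6+0=6). Cumulative: 77
Frame 7: OPEN (0+9=9). Cumulative: 86
Frame 8: STRIKE. 10 + next two rolls (7+1) = 18. Cumulative: 104
Frame 9: OPEN (7+1=8). Cumulative: 112
Frame 10: OPEN. Sum of all frame-10 rolls (5+0) = 5. Cumulative: 117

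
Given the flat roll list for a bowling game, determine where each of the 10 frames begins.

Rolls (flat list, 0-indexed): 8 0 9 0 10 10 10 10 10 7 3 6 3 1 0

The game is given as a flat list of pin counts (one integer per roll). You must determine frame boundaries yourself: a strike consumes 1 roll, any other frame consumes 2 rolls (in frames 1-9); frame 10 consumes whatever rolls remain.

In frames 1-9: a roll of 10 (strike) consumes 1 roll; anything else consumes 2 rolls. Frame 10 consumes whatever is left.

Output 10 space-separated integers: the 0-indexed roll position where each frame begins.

Answer: 0 2 4 5 6 7 8 9 11 13

Derivation:
Frame 1 starts at roll index 0: rolls=8,0 (sum=8), consumes 2 rolls
Frame 2 starts at roll index 2: rolls=9,0 (sum=9), consumes 2 rolls
Frame 3 starts at roll index 4: roll=10 (strike), consumes 1 roll
Frame 4 starts at roll index 5: roll=10 (strike), consumes 1 roll
Frame 5 starts at roll index 6: roll=10 (strike), consumes 1 roll
Frame 6 starts at roll index 7: roll=10 (strike), consumes 1 roll
Frame 7 starts at roll index 8: roll=10 (strike), consumes 1 roll
Frame 8 starts at roll index 9: rolls=7,3 (sum=10), consumes 2 rolls
Frame 9 starts at roll index 11: rolls=6,3 (sum=9), consumes 2 rolls
Frame 10 starts at roll index 13: 2 remaining rolls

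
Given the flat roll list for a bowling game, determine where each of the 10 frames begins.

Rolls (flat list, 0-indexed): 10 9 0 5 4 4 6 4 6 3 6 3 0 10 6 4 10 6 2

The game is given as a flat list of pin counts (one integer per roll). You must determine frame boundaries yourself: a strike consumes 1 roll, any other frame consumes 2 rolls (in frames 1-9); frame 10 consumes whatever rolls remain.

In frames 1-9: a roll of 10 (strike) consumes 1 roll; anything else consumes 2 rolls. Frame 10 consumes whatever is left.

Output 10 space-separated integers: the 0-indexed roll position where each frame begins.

Frame 1 starts at roll index 0: roll=10 (strike), consumes 1 roll
Frame 2 starts at roll index 1: rolls=9,0 (sum=9), consumes 2 rolls
Frame 3 starts at roll index 3: rolls=5,4 (sum=9), consumes 2 rolls
Frame 4 starts at roll index 5: rolls=4,6 (sum=10), consumes 2 rolls
Frame 5 starts at roll index 7: rolls=4,6 (sum=10), consumes 2 rolls
Frame 6 starts at roll index 9: rolls=3,6 (sum=9), consumes 2 rolls
Frame 7 starts at roll index 11: rolls=3,0 (sum=3), consumes 2 rolls
Frame 8 starts at roll index 13: roll=10 (strike), consumes 1 roll
Frame 9 starts at roll index 14: rolls=6,4 (sum=10), consumes 2 rolls
Frame 10 starts at roll index 16: 3 remaining rolls

Answer: 0 1 3 5 7 9 11 13 14 16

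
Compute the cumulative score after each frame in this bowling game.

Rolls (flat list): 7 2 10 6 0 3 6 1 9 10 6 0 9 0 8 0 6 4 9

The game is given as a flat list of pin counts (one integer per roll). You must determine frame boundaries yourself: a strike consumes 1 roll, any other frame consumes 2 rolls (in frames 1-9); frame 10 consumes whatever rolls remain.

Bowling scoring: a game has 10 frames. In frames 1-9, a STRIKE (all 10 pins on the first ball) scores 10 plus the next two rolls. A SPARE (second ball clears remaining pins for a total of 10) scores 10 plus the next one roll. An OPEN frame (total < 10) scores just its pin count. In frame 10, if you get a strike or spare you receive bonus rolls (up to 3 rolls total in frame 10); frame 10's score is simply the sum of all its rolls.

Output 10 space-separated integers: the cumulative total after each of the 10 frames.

Frame 1: OPEN (7+2=9). Cumulative: 9
Frame 2: STRIKE. 10 + next two rolls (6+0) = 16. Cumulative: 25
Frame 3: OPEN (6+0=6). Cumulative: 31
Frame 4: OPEN (3+6=9). Cumulative: 40
Frame 5: SPARE (1+9=10). 10 + next roll (10) = 20. Cumulative: 60
Frame 6: STRIKE. 10 + next two rolls (6+0) = 16. Cumulative: 76
Frame 7: OPEN (6+0=6). Cumulative: 82
Frame 8: OPEN (9+0=9). Cumulative: 91
Frame 9: OPEN (8+0=8). Cumulative: 99
Frame 10: SPARE. Sum of all frame-10 rolls (6+4+9) = 19. Cumulative: 118

Answer: 9 25 31 40 60 76 82 91 99 118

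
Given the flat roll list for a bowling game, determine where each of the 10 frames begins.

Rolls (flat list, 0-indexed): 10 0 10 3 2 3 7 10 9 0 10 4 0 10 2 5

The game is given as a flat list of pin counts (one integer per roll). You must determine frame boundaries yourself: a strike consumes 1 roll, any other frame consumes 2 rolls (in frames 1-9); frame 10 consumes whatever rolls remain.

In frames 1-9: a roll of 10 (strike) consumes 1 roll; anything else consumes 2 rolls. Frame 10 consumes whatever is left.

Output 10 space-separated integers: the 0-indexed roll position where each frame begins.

Frame 1 starts at roll index 0: roll=10 (strike), consumes 1 roll
Frame 2 starts at roll index 1: rolls=0,10 (sum=10), consumes 2 rolls
Frame 3 starts at roll index 3: rolls=3,2 (sum=5), consumes 2 rolls
Frame 4 starts at roll index 5: rolls=3,7 (sum=10), consumes 2 rolls
Frame 5 starts at roll index 7: roll=10 (strike), consumes 1 roll
Frame 6 starts at roll index 8: rolls=9,0 (sum=9), consumes 2 rolls
Frame 7 starts at roll index 10: roll=10 (strike), consumes 1 roll
Frame 8 starts at roll index 11: rolls=4,0 (sum=4), consumes 2 rolls
Frame 9 starts at roll index 13: roll=10 (strike), consumes 1 roll
Frame 10 starts at roll index 14: 2 remaining rolls

Answer: 0 1 3 5 7 8 10 11 13 14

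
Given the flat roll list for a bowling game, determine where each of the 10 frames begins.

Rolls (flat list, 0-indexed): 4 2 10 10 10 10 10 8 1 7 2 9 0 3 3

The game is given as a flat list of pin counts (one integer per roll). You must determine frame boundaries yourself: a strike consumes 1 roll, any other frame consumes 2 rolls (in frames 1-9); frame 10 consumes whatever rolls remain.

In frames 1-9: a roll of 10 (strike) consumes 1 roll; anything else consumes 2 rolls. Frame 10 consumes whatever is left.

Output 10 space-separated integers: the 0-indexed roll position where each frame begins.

Answer: 0 2 3 4 5 6 7 9 11 13

Derivation:
Frame 1 starts at roll index 0: rolls=4,2 (sum=6), consumes 2 rolls
Frame 2 starts at roll index 2: roll=10 (strike), consumes 1 roll
Frame 3 starts at roll index 3: roll=10 (strike), consumes 1 roll
Frame 4 starts at roll index 4: roll=10 (strike), consumes 1 roll
Frame 5 starts at roll index 5: roll=10 (strike), consumes 1 roll
Frame 6 starts at roll index 6: roll=10 (strike), consumes 1 roll
Frame 7 starts at roll index 7: rolls=8,1 (sum=9), consumes 2 rolls
Frame 8 starts at roll index 9: rolls=7,2 (sum=9), consumes 2 rolls
Frame 9 starts at roll index 11: rolls=9,0 (sum=9), consumes 2 rolls
Frame 10 starts at roll index 13: 2 remaining rolls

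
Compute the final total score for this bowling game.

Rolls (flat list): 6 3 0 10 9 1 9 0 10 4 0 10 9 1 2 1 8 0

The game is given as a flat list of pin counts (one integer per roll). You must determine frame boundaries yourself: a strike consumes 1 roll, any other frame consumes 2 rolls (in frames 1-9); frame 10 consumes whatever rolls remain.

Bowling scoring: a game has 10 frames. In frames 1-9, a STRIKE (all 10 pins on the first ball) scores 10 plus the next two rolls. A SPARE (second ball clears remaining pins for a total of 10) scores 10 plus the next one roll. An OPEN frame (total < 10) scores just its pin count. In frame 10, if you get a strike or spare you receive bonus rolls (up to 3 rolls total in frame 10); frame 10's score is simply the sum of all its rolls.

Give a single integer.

Answer: 117

Derivation:
Frame 1: OPEN (6+3=9). Cumulative: 9
Frame 2: SPARE (0+10=10). 10 + next roll (9) = 19. Cumulative: 28
Frame 3: SPARE (9+1=10). 10 + next roll (9) = 19. Cumulative: 47
Frame 4: OPEN (9+0=9). Cumulative: 56
Frame 5: STRIKE. 10 + next two rolls (4+0) = 14. Cumulative: 70
Frame 6: OPEN (4+0=4). Cumulative: 74
Frame 7: STRIKE. 10 + next two rolls (9+1) = 20. Cumulative: 94
Frame 8: SPARE (9+1=10). 10 + next roll (2) = 12. Cumulative: 106
Frame 9: OPEN (2+1=3). Cumulative: 109
Frame 10: OPEN. Sum of all frame-10 rolls (8+0) = 8. Cumulative: 117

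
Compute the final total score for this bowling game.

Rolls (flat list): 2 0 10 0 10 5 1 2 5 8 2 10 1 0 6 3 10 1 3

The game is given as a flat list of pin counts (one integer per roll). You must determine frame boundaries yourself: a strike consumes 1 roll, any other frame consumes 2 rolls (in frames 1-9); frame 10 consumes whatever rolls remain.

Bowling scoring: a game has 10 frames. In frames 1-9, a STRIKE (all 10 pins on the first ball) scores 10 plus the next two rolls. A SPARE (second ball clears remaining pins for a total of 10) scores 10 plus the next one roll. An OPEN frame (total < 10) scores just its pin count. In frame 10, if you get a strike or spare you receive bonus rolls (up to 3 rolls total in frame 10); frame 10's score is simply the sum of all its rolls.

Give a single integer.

Frame 1: OPEN (2+0=2). Cumulative: 2
Frame 2: STRIKE. 10 + next two rolls (0+10) = 20. Cumulative: 22
Frame 3: SPARE (0+10=10). 10 + next roll (5) = 15. Cumulative: 37
Frame 4: OPEN (5+1=6). Cumulative: 43
Frame 5: OPEN (2+5=7). Cumulative: 50
Frame 6: SPARE (8+2=10). 10 + next roll (10) = 20. Cumulative: 70
Frame 7: STRIKE. 10 + next two rolls (1+0) = 11. Cumulative: 81
Frame 8: OPEN (1+0=1). Cumulative: 82
Frame 9: OPEN (6+3=9). Cumulative: 91
Frame 10: STRIKE. Sum of all frame-10 rolls (10+1+3) = 14. Cumulative: 105

Answer: 105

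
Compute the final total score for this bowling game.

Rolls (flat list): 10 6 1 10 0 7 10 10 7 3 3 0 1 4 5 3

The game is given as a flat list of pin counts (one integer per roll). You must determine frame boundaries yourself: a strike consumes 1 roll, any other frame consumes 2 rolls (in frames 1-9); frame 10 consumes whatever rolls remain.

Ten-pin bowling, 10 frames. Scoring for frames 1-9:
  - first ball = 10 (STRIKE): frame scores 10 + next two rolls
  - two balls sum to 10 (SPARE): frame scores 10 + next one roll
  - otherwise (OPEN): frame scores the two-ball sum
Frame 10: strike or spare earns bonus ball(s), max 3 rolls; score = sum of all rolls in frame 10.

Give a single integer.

Answer: 124

Derivation:
Frame 1: STRIKE. 10 + next two rolls (6+1) = 17. Cumulative: 17
Frame 2: OPEN (6+1=7). Cumulative: 24
Frame 3: STRIKE. 10 + next two rolls (0+7) = 17. Cumulative: 41
Frame 4: OPEN (0+7=7). Cumulative: 48
Frame 5: STRIKE. 10 + next two rolls (10+7) = 27. Cumulative: 75
Frame 6: STRIKE. 10 + next two rolls (7+3) = 20. Cumulative: 95
Frame 7: SPARE (7+3=10). 10 + next roll (3) = 13. Cumulative: 108
Frame 8: OPEN (3+0=3). Cumulative: 111
Frame 9: OPEN (1+4=5). Cumulative: 116
Frame 10: OPEN. Sum of all frame-10 rolls (5+3) = 8. Cumulative: 124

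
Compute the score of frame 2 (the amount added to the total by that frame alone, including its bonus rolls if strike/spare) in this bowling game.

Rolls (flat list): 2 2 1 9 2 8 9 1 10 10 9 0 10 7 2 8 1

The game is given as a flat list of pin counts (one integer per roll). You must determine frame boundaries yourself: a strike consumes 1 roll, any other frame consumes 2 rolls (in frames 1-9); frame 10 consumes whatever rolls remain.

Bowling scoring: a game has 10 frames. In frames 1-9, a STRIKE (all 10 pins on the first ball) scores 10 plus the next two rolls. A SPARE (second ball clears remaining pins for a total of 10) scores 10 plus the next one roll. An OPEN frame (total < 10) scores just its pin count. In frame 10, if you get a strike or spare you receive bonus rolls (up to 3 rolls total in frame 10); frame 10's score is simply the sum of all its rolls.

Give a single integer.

Answer: 12

Derivation:
Frame 1: OPEN (2+2=4). Cumulative: 4
Frame 2: SPARE (1+9=10). 10 + next roll (2) = 12. Cumulative: 16
Frame 3: SPARE (2+8=10). 10 + next roll (9) = 19. Cumulative: 35
Frame 4: SPARE (9+1=10). 10 + next roll (10) = 20. Cumulative: 55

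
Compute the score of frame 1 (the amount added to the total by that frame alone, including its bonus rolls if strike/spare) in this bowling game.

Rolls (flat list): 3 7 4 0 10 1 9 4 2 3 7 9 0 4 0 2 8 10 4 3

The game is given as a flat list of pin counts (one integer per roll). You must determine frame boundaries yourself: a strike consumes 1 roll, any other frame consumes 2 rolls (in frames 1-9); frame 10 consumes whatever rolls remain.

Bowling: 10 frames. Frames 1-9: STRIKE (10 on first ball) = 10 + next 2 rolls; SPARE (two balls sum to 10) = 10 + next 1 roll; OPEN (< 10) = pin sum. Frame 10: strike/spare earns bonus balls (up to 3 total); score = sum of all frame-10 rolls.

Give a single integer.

Frame 1: SPARE (3+7=10). 10 + next roll (4) = 14. Cumulative: 14
Frame 2: OPEN (4+0=4). Cumulative: 18
Frame 3: STRIKE. 10 + next two rolls (1+9) = 20. Cumulative: 38

Answer: 14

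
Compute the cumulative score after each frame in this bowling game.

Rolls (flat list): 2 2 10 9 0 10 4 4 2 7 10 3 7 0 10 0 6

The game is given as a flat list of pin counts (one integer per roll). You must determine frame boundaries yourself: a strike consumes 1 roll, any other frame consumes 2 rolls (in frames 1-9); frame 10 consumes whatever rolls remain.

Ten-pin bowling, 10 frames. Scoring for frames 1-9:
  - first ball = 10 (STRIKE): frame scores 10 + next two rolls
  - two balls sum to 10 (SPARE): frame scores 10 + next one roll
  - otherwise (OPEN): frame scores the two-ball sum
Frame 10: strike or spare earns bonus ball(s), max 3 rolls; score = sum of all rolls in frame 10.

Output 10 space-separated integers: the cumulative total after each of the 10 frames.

Answer: 4 23 32 50 58 67 87 97 107 113

Derivation:
Frame 1: OPEN (2+2=4). Cumulative: 4
Frame 2: STRIKE. 10 + next two rolls (9+0) = 19. Cumulative: 23
Frame 3: OPEN (9+0=9). Cumulative: 32
Frame 4: STRIKE. 10 + next two rolls (4+4) = 18. Cumulative: 50
Frame 5: OPEN (4+4=8). Cumulative: 58
Frame 6: OPEN (2+7=9). Cumulative: 67
Frame 7: STRIKE. 10 + next two rolls (3+7) = 20. Cumulative: 87
Frame 8: SPARE (3+7=10). 10 + next roll (0) = 10. Cumulative: 97
Frame 9: SPARE (0+10=10). 10 + next roll (0) = 10. Cumulative: 107
Frame 10: OPEN. Sum of all frame-10 rolls (0+6) = 6. Cumulative: 113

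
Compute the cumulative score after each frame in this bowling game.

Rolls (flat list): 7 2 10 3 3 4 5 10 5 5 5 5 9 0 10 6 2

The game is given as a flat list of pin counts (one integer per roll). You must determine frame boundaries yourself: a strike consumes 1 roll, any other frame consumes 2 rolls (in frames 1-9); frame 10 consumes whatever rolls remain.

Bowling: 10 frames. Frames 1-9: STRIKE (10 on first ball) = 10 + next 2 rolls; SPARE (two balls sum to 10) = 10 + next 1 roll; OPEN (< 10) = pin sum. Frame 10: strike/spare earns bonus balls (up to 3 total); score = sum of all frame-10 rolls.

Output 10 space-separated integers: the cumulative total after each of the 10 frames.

Answer: 9 25 31 40 60 75 94 103 121 129

Derivation:
Frame 1: OPEN (7+2=9). Cumulative: 9
Frame 2: STRIKE. 10 + next two rolls (3+3) = 16. Cumulative: 25
Frame 3: OPEN (3+3=6). Cumulative: 31
Frame 4: OPEN (4+5=9). Cumulative: 40
Frame 5: STRIKE. 10 + next two rolls (5+5) = 20. Cumulative: 60
Frame 6: SPARE (5+5=10). 10 + next roll (5) = 15. Cumulative: 75
Frame 7: SPARE (5+5=10). 10 + next roll (9) = 19. Cumulative: 94
Frame 8: OPEN (9+0=9). Cumulative: 103
Frame 9: STRIKE. 10 + next two rolls (6+2) = 18. Cumulative: 121
Frame 10: OPEN. Sum of all frame-10 rolls (6+2) = 8. Cumulative: 129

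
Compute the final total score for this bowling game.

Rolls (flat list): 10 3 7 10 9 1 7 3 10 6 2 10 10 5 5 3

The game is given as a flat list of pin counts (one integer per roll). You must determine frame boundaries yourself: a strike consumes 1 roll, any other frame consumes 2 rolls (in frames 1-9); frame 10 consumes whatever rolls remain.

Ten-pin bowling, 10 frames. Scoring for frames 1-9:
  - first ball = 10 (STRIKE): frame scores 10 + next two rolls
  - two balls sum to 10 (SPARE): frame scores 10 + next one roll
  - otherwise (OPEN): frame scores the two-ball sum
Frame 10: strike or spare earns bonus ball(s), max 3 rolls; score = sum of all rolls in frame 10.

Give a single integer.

Frame 1: STRIKE. 10 + next two rolls (3+7) = 20. Cumulative: 20
Frame 2: SPARE (3+7=10). 10 + next roll (10) = 20. Cumulative: 40
Frame 3: STRIKE. 10 + next two rolls (9+1) = 20. Cumulative: 60
Frame 4: SPARE (9+1=10). 10 + next roll (7) = 17. Cumulative: 77
Frame 5: SPARE (7+3=10). 10 + next roll (10) = 20. Cumulative: 97
Frame 6: STRIKE. 10 + next two rolls (6+2) = 18. Cumulative: 115
Frame 7: OPEN (6+2=8). Cumulative: 123
Frame 8: STRIKE. 10 + next two rolls (10+5) = 25. Cumulative: 148
Frame 9: STRIKE. 10 + next two rolls (5+5) = 20. Cumulative: 168
Frame 10: SPARE. Sum of all frame-10 rolls (5+5+3) = 13. Cumulative: 181

Answer: 181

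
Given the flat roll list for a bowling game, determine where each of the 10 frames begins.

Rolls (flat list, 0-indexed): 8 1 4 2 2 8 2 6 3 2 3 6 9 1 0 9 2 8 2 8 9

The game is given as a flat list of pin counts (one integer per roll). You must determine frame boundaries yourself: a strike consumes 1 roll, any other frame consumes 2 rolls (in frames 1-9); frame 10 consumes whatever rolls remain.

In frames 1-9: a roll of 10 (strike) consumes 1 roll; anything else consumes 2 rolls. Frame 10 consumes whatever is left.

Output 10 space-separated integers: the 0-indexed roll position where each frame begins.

Answer: 0 2 4 6 8 10 12 14 16 18

Derivation:
Frame 1 starts at roll index 0: rolls=8,1 (sum=9), consumes 2 rolls
Frame 2 starts at roll index 2: rolls=4,2 (sum=6), consumes 2 rolls
Frame 3 starts at roll index 4: rolls=2,8 (sum=10), consumes 2 rolls
Frame 4 starts at roll index 6: rolls=2,6 (sum=8), consumes 2 rolls
Frame 5 starts at roll index 8: rolls=3,2 (sum=5), consumes 2 rolls
Frame 6 starts at roll index 10: rolls=3,6 (sum=9), consumes 2 rolls
Frame 7 starts at roll index 12: rolls=9,1 (sum=10), consumes 2 rolls
Frame 8 starts at roll index 14: rolls=0,9 (sum=9), consumes 2 rolls
Frame 9 starts at roll index 16: rolls=2,8 (sum=10), consumes 2 rolls
Frame 10 starts at roll index 18: 3 remaining rolls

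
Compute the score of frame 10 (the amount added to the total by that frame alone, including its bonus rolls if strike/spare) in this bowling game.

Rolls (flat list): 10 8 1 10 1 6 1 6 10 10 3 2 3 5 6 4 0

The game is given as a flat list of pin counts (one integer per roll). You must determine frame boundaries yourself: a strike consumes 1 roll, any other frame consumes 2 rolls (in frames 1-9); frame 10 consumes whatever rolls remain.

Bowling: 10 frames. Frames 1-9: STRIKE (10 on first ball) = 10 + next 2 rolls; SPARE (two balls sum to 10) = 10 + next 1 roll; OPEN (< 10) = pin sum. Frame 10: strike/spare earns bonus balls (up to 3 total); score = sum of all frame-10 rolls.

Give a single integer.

Frame 1: STRIKE. 10 + next two rolls (8+1) = 19. Cumulative: 19
Frame 2: OPEN (8+1=9). Cumulative: 28
Frame 3: STRIKE. 10 + next two rolls (1+6) = 17. Cumulative: 45
Frame 4: OPEN (1+6=7). Cumulative: 52
Frame 5: OPEN (1+6=7). Cumulative: 59
Frame 6: STRIKE. 10 + next two rolls (10+3) = 23. Cumulative: 82
Frame 7: STRIKE. 10 + next two rolls (3+2) = 15. Cumulative: 97
Frame 8: OPEN (3+2=5). Cumulative: 102
Frame 9: OPEN (3+5=8). Cumulative: 110
Frame 10: SPARE. Sum of all frame-10 rolls (6+4+0) = 10. Cumulative: 120

Answer: 10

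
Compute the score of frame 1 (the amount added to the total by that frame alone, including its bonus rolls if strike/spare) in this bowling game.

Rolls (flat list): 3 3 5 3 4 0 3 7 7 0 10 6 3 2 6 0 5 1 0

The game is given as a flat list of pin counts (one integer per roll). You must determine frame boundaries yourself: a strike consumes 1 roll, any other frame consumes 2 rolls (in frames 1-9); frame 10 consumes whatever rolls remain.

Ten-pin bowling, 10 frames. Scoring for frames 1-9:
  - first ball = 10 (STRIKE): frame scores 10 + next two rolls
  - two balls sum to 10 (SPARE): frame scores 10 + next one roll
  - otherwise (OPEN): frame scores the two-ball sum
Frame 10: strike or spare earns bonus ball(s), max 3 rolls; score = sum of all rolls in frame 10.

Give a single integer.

Answer: 6

Derivation:
Frame 1: OPEN (3+3=6). Cumulative: 6
Frame 2: OPEN (5+3=8). Cumulative: 14
Frame 3: OPEN (4+0=4). Cumulative: 18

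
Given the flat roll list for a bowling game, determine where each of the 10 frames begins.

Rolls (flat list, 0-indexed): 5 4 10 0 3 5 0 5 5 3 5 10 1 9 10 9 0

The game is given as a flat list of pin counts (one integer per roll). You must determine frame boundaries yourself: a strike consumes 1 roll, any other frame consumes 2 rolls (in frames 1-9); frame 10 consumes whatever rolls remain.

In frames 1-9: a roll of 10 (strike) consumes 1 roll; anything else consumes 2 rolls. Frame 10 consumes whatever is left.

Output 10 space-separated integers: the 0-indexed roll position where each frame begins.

Frame 1 starts at roll index 0: rolls=5,4 (sum=9), consumes 2 rolls
Frame 2 starts at roll index 2: roll=10 (strike), consumes 1 roll
Frame 3 starts at roll index 3: rolls=0,3 (sum=3), consumes 2 rolls
Frame 4 starts at roll index 5: rolls=5,0 (sum=5), consumes 2 rolls
Frame 5 starts at roll index 7: rolls=5,5 (sum=10), consumes 2 rolls
Frame 6 starts at roll index 9: rolls=3,5 (sum=8), consumes 2 rolls
Frame 7 starts at roll index 11: roll=10 (strike), consumes 1 roll
Frame 8 starts at roll index 12: rolls=1,9 (sum=10), consumes 2 rolls
Frame 9 starts at roll index 14: roll=10 (strike), consumes 1 roll
Frame 10 starts at roll index 15: 2 remaining rolls

Answer: 0 2 3 5 7 9 11 12 14 15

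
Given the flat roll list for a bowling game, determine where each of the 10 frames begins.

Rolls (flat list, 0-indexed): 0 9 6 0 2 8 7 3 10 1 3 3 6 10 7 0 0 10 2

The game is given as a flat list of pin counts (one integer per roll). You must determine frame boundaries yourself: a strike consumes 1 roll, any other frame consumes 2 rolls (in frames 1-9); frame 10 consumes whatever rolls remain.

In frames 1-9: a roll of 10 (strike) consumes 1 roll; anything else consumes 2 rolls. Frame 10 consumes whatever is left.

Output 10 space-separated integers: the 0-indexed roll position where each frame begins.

Frame 1 starts at roll index 0: rolls=0,9 (sum=9), consumes 2 rolls
Frame 2 starts at roll index 2: rolls=6,0 (sum=6), consumes 2 rolls
Frame 3 starts at roll index 4: rolls=2,8 (sum=10), consumes 2 rolls
Frame 4 starts at roll index 6: rolls=7,3 (sum=10), consumes 2 rolls
Frame 5 starts at roll index 8: roll=10 (strike), consumes 1 roll
Frame 6 starts at roll index 9: rolls=1,3 (sum=4), consumes 2 rolls
Frame 7 starts at roll index 11: rolls=3,6 (sum=9), consumes 2 rolls
Frame 8 starts at roll index 13: roll=10 (strike), consumes 1 roll
Frame 9 starts at roll index 14: rolls=7,0 (sum=7), consumes 2 rolls
Frame 10 starts at roll index 16: 3 remaining rolls

Answer: 0 2 4 6 8 9 11 13 14 16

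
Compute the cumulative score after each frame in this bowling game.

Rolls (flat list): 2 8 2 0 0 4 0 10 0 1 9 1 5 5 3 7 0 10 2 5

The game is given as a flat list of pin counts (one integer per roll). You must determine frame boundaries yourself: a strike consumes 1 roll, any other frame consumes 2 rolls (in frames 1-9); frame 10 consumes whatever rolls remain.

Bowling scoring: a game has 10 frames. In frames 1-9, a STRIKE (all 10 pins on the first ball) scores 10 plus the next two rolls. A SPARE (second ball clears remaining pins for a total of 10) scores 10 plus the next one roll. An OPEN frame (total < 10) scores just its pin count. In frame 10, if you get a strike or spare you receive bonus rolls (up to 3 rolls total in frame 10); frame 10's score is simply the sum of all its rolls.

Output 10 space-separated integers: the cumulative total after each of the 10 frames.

Frame 1: SPARE (2+8=10). 10 + next roll (2) = 12. Cumulative: 12
Frame 2: OPEN (2+0=2). Cumulative: 14
Frame 3: OPEN (0+4=4). Cumulative: 18
Frame 4: SPARE (0+10=10). 10 + next roll (0) = 10. Cumulative: 28
Frame 5: OPEN (0+1=1). Cumulative: 29
Frame 6: SPARE (9+1=10). 10 + next roll (5) = 15. Cumulative: 44
Frame 7: SPARE (5+5=10). 10 + next roll (3) = 13. Cumulative: 57
Frame 8: SPARE (3+7=10). 10 + next roll (0) = 10. Cumulative: 67
Frame 9: SPARE (0+10=10). 10 + next roll (2) = 12. Cumulative: 79
Frame 10: OPEN. Sum of all frame-10 rolls (2+5) = 7. Cumulative: 86

Answer: 12 14 18 28 29 44 57 67 79 86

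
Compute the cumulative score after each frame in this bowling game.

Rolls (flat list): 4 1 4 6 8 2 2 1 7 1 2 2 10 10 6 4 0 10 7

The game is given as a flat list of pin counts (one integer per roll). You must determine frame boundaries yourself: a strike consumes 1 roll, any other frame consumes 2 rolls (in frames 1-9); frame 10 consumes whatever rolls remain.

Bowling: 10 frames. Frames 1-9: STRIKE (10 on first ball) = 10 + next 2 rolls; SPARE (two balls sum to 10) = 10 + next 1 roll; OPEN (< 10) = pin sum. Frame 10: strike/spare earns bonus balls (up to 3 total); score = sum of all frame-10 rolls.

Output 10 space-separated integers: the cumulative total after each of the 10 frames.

Answer: 5 23 35 38 46 50 76 96 106 123

Derivation:
Frame 1: OPEN (4+1=5). Cumulative: 5
Frame 2: SPARE (4+6=10). 10 + next roll (8) = 18. Cumulative: 23
Frame 3: SPARE (8+2=10). 10 + next roll (2) = 12. Cumulative: 35
Frame 4: OPEN (2+1=3). Cumulative: 38
Frame 5: OPEN (7+1=8). Cumulative: 46
Frame 6: OPEN (2+2=4). Cumulative: 50
Frame 7: STRIKE. 10 + next two rolls (10+6) = 26. Cumulative: 76
Frame 8: STRIKE. 10 + next two rolls (6+4) = 20. Cumulative: 96
Frame 9: SPARE (6+4=10). 10 + next roll (0) = 10. Cumulative: 106
Frame 10: SPARE. Sum of all frame-10 rolls (0+10+7) = 17. Cumulative: 123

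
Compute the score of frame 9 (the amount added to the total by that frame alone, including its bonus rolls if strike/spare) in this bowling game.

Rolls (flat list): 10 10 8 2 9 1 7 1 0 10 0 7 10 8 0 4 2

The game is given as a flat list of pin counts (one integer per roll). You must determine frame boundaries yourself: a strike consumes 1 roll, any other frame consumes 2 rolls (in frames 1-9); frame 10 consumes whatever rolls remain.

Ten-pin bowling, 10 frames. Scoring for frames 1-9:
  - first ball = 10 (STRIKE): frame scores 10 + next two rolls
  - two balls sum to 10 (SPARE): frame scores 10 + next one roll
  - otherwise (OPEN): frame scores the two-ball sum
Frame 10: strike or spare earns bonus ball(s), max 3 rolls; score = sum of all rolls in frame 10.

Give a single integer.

Answer: 8

Derivation:
Frame 1: STRIKE. 10 + next two rolls (10+8) = 28. Cumulative: 28
Frame 2: STRIKE. 10 + next two rolls (8+2) = 20. Cumulative: 48
Frame 3: SPARE (8+2=10). 10 + next roll (9) = 19. Cumulative: 67
Frame 4: SPARE (9+1=10). 10 + next roll (7) = 17. Cumulative: 84
Frame 5: OPEN (7+1=8). Cumulative: 92
Frame 6: SPARE (0+10=10). 10 + next roll (0) = 10. Cumulative: 102
Frame 7: OPEN (0+7=7). Cumulative: 109
Frame 8: STRIKE. 10 + next two rolls (8+0) = 18. Cumulative: 127
Frame 9: OPEN (8+0=8). Cumulative: 135
Frame 10: OPEN. Sum of all frame-10 rolls (4+2) = 6. Cumulative: 141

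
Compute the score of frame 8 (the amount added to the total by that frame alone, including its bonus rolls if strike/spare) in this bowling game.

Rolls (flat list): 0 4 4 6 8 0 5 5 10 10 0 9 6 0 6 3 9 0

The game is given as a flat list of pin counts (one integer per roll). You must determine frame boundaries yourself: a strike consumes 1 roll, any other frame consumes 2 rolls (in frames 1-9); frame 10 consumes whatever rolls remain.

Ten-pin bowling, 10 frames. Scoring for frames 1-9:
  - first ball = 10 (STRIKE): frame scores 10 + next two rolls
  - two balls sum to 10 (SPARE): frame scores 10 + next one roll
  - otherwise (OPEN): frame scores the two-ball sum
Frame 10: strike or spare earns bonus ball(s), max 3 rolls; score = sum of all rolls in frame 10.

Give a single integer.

Frame 1: OPEN (0+4=4). Cumulative: 4
Frame 2: SPARE (4+6=10). 10 + next roll (8) = 18. Cumulative: 22
Frame 3: OPEN (8+0=8). Cumulative: 30
Frame 4: SPARE (5+5=10). 10 + next roll (10) = 20. Cumulative: 50
Frame 5: STRIKE. 10 + next two rolls (10+0) = 20. Cumulative: 70
Frame 6: STRIKE. 10 + next two rolls (0+9) = 19. Cumulative: 89
Frame 7: OPEN (0+9=9). Cumulative: 98
Frame 8: OPEN (6+0=6). Cumulative: 104
Frame 9: OPEN (6+3=9). Cumulative: 113
Frame 10: OPEN. Sum of all frame-10 rolls (9+0) = 9. Cumulative: 122

Answer: 6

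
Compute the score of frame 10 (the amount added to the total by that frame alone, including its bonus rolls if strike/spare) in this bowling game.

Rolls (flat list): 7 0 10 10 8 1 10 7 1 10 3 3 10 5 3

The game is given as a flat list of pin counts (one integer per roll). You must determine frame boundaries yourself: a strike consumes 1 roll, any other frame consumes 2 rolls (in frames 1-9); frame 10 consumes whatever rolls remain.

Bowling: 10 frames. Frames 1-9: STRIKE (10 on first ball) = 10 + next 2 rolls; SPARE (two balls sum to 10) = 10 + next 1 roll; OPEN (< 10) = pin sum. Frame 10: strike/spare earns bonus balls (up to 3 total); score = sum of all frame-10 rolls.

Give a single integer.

Frame 1: OPEN (7+0=7). Cumulative: 7
Frame 2: STRIKE. 10 + next two rolls (10+8) = 28. Cumulative: 35
Frame 3: STRIKE. 10 + next two rolls (8+1) = 19. Cumulative: 54
Frame 4: OPEN (8+1=9). Cumulative: 63
Frame 5: STRIKE. 10 + next two rolls (7+1) = 18. Cumulative: 81
Frame 6: OPEN (7+1=8). Cumulative: 89
Frame 7: STRIKE. 10 + next two rolls (3+3) = 16. Cumulative: 105
Frame 8: OPEN (3+3=6). Cumulative: 111
Frame 9: STRIKE. 10 + next two rolls (5+3) = 18. Cumulative: 129
Frame 10: OPEN. Sum of all frame-10 rolls (5+3) = 8. Cumulative: 137

Answer: 8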